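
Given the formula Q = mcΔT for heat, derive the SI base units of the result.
Units of each symbol in Q = mcΔT:
  m (mass): kg
  c (specific heat capacity, in J/(kg·K)): m²/(s²·K)
  ΔT (temperature change): K

Multiplying the contributions: [kg] · [m²/(s²·K)] · [K]
Adding exponents of each base unit: kg: 1, m: 2, s: -2
SI base units of heat: kg·m²/s²

Answer: kg·m²/s²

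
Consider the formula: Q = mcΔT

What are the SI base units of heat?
Units of each symbol in Q = mcΔT:
  m (mass): kg
  c (specific heat capacity, in J/(kg·K)): m²/(s²·K)
  ΔT (temperature change): K

Multiplying the contributions: [kg] · [m²/(s²·K)] · [K]
Adding exponents of each base unit: kg: 1, m: 2, s: -2
SI base units of heat: kg·m²/s²

Answer: kg·m²/s²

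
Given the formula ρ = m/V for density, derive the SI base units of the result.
Units of each symbol in ρ = m/V:
  m (mass): kg
  V (volume): m³  → in the denominator, contributes 1/m³

Multiplying the contributions: [kg] · [1/m³]
Adding exponents of each base unit: kg: 1, m: -3
SI base units of density: kg/m³

Answer: kg/m³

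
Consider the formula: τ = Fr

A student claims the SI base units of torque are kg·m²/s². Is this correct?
Units of each symbol in τ = Fr:
  F (force): kg·m/s²
  r (lever arm): m

Multiplying the contributions: [kg·m/s²] · [m]
Adding exponents of each base unit: kg: 1, m: 2, s: -2
SI base units of torque: kg·m²/s²

The claimed units kg·m²/s² match the derived units, so the claim is correct.

Answer: Yes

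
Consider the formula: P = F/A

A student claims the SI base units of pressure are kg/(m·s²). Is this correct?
Units of each symbol in P = F/A:
  F (force): kg·m/s²
  A (area): m²  → in the denominator, contributes 1/m²

Multiplying the contributions: [kg·m/s²] · [1/m²]
Adding exponents of each base unit: kg: 1, m: -1, s: -2
SI base units of pressure: kg/(m·s²)

The claimed units kg/(m·s²) match the derived units, so the claim is correct.

Answer: Yes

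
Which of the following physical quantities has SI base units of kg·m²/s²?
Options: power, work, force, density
Checking the SI base units of each option:
  power (P = W/t): kg·m²/s³  ✗
  work (W = Fd): kg·m²/s²  ✓ matches
  force (F = ma): kg·m/s²  ✗
  density (ρ = m/V): kg/m³  ✗

Only work has units kg·m²/s².

Answer: work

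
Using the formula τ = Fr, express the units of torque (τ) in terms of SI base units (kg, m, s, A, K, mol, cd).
Units of each symbol in τ = Fr:
  F (force): kg·m/s²
  r (lever arm): m

Multiplying the contributions: [kg·m/s²] · [m]
Adding exponents of each base unit: kg: 1, m: 2, s: -2
SI base units of torque: kg·m²/s²

Answer: kg·m²/s²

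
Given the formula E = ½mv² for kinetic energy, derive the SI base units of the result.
Units of each symbol in E = ½mv²:
  m (mass): kg
  v (speed): m/s  → to the power 2, contributes m²/s²
  The factor ½ is dimensionless.

Multiplying the contributions: [kg] · [m²/s²]
Adding exponents of each base unit: kg: 1, m: 2, s: -2
SI base units of kinetic energy: kg·m²/s²

Answer: kg·m²/s²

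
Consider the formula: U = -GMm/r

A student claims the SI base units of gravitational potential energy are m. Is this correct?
Units of each symbol in U = -GMm/r:
  G (gravitational constant): m³/(kg·s²)
  M (mass): kg
  m (mass): kg
  r (distance): m  → in the denominator, contributes 1/m
  The minus sign does not affect the units.

Multiplying the contributions: [m³/(kg·s²)] · [kg] · [kg] · [1/m]
Adding exponents of each base unit: kg: 1, m: 2, s: -2
SI base units of gravitational potential energy: kg·m²/s²

The claimed units m (exponents m: 1) do not match the derived units kg·m²/s² (exponents kg: 1, m: 2, s: -2), so the claim is incorrect.

Answer: No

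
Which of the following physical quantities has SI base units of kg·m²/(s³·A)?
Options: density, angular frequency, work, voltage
Checking the SI base units of each option:
  density (ρ = m/V): kg/m³  ✗
  angular frequency (ω = 2πf): 1/s  ✗
  work (W = Fd): kg·m²/s²  ✗
  voltage (V = IR): kg·m²/(s³·A)  ✓ matches

Only voltage has units kg·m²/(s³·A).

Answer: voltage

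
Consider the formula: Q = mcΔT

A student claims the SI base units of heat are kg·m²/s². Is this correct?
Units of each symbol in Q = mcΔT:
  m (mass): kg
  c (specific heat capacity, in J/(kg·K)): m²/(s²·K)
  ΔT (temperature change): K

Multiplying the contributions: [kg] · [m²/(s²·K)] · [K]
Adding exponents of each base unit: kg: 1, m: 2, s: -2
SI base units of heat: kg·m²/s²

The claimed units kg·m²/s² match the derived units, so the claim is correct.

Answer: Yes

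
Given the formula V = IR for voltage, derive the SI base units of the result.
Units of each symbol in V = IR:
  I (current): A
  R (resistance, in ohms): kg·m²/(s³·A²)

Multiplying the contributions: [A] · [kg·m²/(s³·A²)]
Adding exponents of each base unit: kg: 1, m: 2, s: -3, A: -1
SI base units of voltage: kg·m²/(s³·A)

Answer: kg·m²/(s³·A)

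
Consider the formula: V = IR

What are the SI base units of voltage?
Units of each symbol in V = IR:
  I (current): A
  R (resistance, in ohms): kg·m²/(s³·A²)

Multiplying the contributions: [A] · [kg·m²/(s³·A²)]
Adding exponents of each base unit: kg: 1, m: 2, s: -3, A: -1
SI base units of voltage: kg·m²/(s³·A)

Answer: kg·m²/(s³·A)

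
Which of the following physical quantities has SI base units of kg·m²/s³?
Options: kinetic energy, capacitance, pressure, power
Checking the SI base units of each option:
  kinetic energy (E = ½mv²): kg·m²/s²  ✗
  capacitance (C = Q/V): s⁴·A²/(kg·m²)  ✗
  pressure (P = F/A): kg/(m·s²)  ✗
  power (P = W/t): kg·m²/s³  ✓ matches

Only power has units kg·m²/s³.

Answer: power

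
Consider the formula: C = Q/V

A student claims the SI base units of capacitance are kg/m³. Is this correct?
Units of each symbol in C = Q/V:
  Q (charge, in coulombs): s·A
  V (voltage, in volts): kg·m²/(s³·A)  → in the denominator, contributes s³·A/(kg·m²)

Multiplying the contributions: [s·A] · [s³·A/(kg·m²)]
Adding exponents of each base unit: kg: -1, m: -2, s: 4, A: 2
SI base units of capacitance: s⁴·A²/(kg·m²)

The claimed units kg/m³ (exponents kg: 1, m: -3) do not match the derived units s⁴·A²/(kg·m²) (exponents kg: -1, m: -2, s: 4, A: 2), so the claim is incorrect.

Answer: No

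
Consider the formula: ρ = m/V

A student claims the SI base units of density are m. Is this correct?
Units of each symbol in ρ = m/V:
  m (mass): kg
  V (volume): m³  → in the denominator, contributes 1/m³

Multiplying the contributions: [kg] · [1/m³]
Adding exponents of each base unit: kg: 1, m: -3
SI base units of density: kg/m³

The claimed units m (exponents m: 1) do not match the derived units kg/m³ (exponents kg: 1, m: -3), so the claim is incorrect.

Answer: No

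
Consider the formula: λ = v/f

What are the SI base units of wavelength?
Units of each symbol in λ = v/f:
  v (wave speed): m/s
  f (frequency): 1/s  → in the denominator, contributes s

Multiplying the contributions: [m/s] · [s]
Adding exponents of each base unit: m: 1
SI base units of wavelength: m

Answer: m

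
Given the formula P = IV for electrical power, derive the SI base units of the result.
Units of each symbol in P = IV:
  I (current): A
  V (voltage, in volts): kg·m²/(s³·A)

Multiplying the contributions: [A] · [kg·m²/(s³·A)]
Adding exponents of each base unit: kg: 1, m: 2, s: -3
SI base units of electrical power: kg·m²/s³

Answer: kg·m²/s³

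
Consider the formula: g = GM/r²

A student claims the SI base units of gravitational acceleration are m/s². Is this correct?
Units of each symbol in g = GM/r²:
  G (gravitational constant): m³/(kg·s²)
  M (mass): kg
  r (distance): m  → to the power 2 in the denominator, contributes 1/m²

Multiplying the contributions: [m³/(kg·s²)] · [kg] · [1/m²]
Adding exponents of each base unit: m: 1, s: -2
SI base units of gravitational acceleration: m/s²

The claimed units m/s² match the derived units, so the claim is correct.

Answer: Yes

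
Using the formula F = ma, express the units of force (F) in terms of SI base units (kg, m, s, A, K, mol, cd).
Units of each symbol in F = ma:
  m (mass): kg
  a (acceleration): m/s²

Multiplying the contributions: [kg] · [m/s²]
Adding exponents of each base unit: kg: 1, m: 1, s: -2
SI base units of force: kg·m/s²

Answer: kg·m/s²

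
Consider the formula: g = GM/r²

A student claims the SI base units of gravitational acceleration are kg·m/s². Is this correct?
Units of each symbol in g = GM/r²:
  G (gravitational constant): m³/(kg·s²)
  M (mass): kg
  r (distance): m  → to the power 2 in the denominator, contributes 1/m²

Multiplying the contributions: [m³/(kg·s²)] · [kg] · [1/m²]
Adding exponents of each base unit: m: 1, s: -2
SI base units of gravitational acceleration: m/s²

The claimed units kg·m/s² (exponents kg: 1, m: 1, s: -2) do not match the derived units m/s² (exponents m: 1, s: -2), so the claim is incorrect.

Answer: No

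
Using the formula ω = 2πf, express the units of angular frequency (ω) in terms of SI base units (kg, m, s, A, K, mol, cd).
Units of each symbol in ω = 2πf:
  f (frequency): 1/s
  The factor 2π is dimensionless.

Multiplying the contributions: [1/s]
Adding exponents of each base unit: s: -1
SI base units of angular frequency: 1/s

Answer: 1/s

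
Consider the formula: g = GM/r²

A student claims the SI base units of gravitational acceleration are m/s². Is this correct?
Units of each symbol in g = GM/r²:
  G (gravitational constant): m³/(kg·s²)
  M (mass): kg
  r (distance): m  → to the power 2 in the denominator, contributes 1/m²

Multiplying the contributions: [m³/(kg·s²)] · [kg] · [1/m²]
Adding exponents of each base unit: m: 1, s: -2
SI base units of gravitational acceleration: m/s²

The claimed units m/s² match the derived units, so the claim is correct.

Answer: Yes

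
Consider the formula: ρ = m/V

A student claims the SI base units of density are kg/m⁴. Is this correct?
Units of each symbol in ρ = m/V:
  m (mass): kg
  V (volume): m³  → in the denominator, contributes 1/m³

Multiplying the contributions: [kg] · [1/m³]
Adding exponents of each base unit: kg: 1, m: -3
SI base units of density: kg/m³

The claimed units kg/m⁴ (exponents kg: 1, m: -4) do not match the derived units kg/m³ (exponents kg: 1, m: -3), so the claim is incorrect.

Answer: No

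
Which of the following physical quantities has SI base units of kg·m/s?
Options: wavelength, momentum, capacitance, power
Checking the SI base units of each option:
  wavelength (λ = v/f): m  ✗
  momentum (p = mv): kg·m/s  ✓ matches
  capacitance (C = Q/V): s⁴·A²/(kg·m²)  ✗
  power (P = W/t): kg·m²/s³  ✗

Only momentum has units kg·m/s.

Answer: momentum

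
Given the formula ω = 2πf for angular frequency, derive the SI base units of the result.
Units of each symbol in ω = 2πf:
  f (frequency): 1/s
  The factor 2π is dimensionless.

Multiplying the contributions: [1/s]
Adding exponents of each base unit: s: -1
SI base units of angular frequency: 1/s

Answer: 1/s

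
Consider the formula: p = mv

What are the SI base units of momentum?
Units of each symbol in p = mv:
  m (mass): kg
  v (velocity): m/s

Multiplying the contributions: [kg] · [m/s]
Adding exponents of each base unit: kg: 1, m: 1, s: -1
SI base units of momentum: kg·m/s

Answer: kg·m/s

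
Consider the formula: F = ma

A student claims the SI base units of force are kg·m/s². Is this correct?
Units of each symbol in F = ma:
  m (mass): kg
  a (acceleration): m/s²

Multiplying the contributions: [kg] · [m/s²]
Adding exponents of each base unit: kg: 1, m: 1, s: -2
SI base units of force: kg·m/s²

The claimed units kg·m/s² match the derived units, so the claim is correct.

Answer: Yes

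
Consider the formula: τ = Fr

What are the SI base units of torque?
Units of each symbol in τ = Fr:
  F (force): kg·m/s²
  r (lever arm): m

Multiplying the contributions: [kg·m/s²] · [m]
Adding exponents of each base unit: kg: 1, m: 2, s: -2
SI base units of torque: kg·m²/s²

Answer: kg·m²/s²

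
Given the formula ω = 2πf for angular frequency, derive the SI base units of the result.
Units of each symbol in ω = 2πf:
  f (frequency): 1/s
  The factor 2π is dimensionless.

Multiplying the contributions: [1/s]
Adding exponents of each base unit: s: -1
SI base units of angular frequency: 1/s

Answer: 1/s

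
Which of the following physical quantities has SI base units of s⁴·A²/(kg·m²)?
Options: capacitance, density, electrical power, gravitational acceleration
Checking the SI base units of each option:
  capacitance (C = Q/V): s⁴·A²/(kg·m²)  ✓ matches
  density (ρ = m/V): kg/m³  ✗
  electrical power (P = IV): kg·m²/s³  ✗
  gravitational acceleration (g = GM/r²): m/s²  ✗

Only capacitance has units s⁴·A²/(kg·m²).

Answer: capacitance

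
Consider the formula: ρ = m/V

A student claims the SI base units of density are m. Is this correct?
Units of each symbol in ρ = m/V:
  m (mass): kg
  V (volume): m³  → in the denominator, contributes 1/m³

Multiplying the contributions: [kg] · [1/m³]
Adding exponents of each base unit: kg: 1, m: -3
SI base units of density: kg/m³

The claimed units m (exponents m: 1) do not match the derived units kg/m³ (exponents kg: 1, m: -3), so the claim is incorrect.

Answer: No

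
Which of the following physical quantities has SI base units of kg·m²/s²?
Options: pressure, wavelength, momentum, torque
Checking the SI base units of each option:
  pressure (P = F/A): kg/(m·s²)  ✗
  wavelength (λ = v/f): m  ✗
  momentum (p = mv): kg·m/s  ✗
  torque (τ = Fr): kg·m²/s²  ✓ matches

Only torque has units kg·m²/s².

Answer: torque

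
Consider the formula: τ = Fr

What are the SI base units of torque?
Units of each symbol in τ = Fr:
  F (force): kg·m/s²
  r (lever arm): m

Multiplying the contributions: [kg·m/s²] · [m]
Adding exponents of each base unit: kg: 1, m: 2, s: -2
SI base units of torque: kg·m²/s²

Answer: kg·m²/s²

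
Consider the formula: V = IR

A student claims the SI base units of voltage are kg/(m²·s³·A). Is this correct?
Units of each symbol in V = IR:
  I (current): A
  R (resistance, in ohms): kg·m²/(s³·A²)

Multiplying the contributions: [A] · [kg·m²/(s³·A²)]
Adding exponents of each base unit: kg: 1, m: 2, s: -3, A: -1
SI base units of voltage: kg·m²/(s³·A)

The claimed units kg/(m²·s³·A) (exponents kg: 1, m: -2, s: -3, A: -1) do not match the derived units kg·m²/(s³·A) (exponents kg: 1, m: 2, s: -3, A: -1), so the claim is incorrect.

Answer: No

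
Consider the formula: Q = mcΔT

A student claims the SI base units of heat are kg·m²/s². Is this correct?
Units of each symbol in Q = mcΔT:
  m (mass): kg
  c (specific heat capacity, in J/(kg·K)): m²/(s²·K)
  ΔT (temperature change): K

Multiplying the contributions: [kg] · [m²/(s²·K)] · [K]
Adding exponents of each base unit: kg: 1, m: 2, s: -2
SI base units of heat: kg·m²/s²

The claimed units kg·m²/s² match the derived units, so the claim is correct.

Answer: Yes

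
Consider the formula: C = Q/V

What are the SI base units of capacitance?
Units of each symbol in C = Q/V:
  Q (charge, in coulombs): s·A
  V (voltage, in volts): kg·m²/(s³·A)  → in the denominator, contributes s³·A/(kg·m²)

Multiplying the contributions: [s·A] · [s³·A/(kg·m²)]
Adding exponents of each base unit: kg: -1, m: -2, s: 4, A: 2
SI base units of capacitance: s⁴·A²/(kg·m²)

Answer: s⁴·A²/(kg·m²)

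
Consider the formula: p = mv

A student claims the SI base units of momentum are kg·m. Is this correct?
Units of each symbol in p = mv:
  m (mass): kg
  v (velocity): m/s

Multiplying the contributions: [kg] · [m/s]
Adding exponents of each base unit: kg: 1, m: 1, s: -1
SI base units of momentum: kg·m/s

The claimed units kg·m (exponents kg: 1, m: 1) do not match the derived units kg·m/s (exponents kg: 1, m: 1, s: -1), so the claim is incorrect.

Answer: No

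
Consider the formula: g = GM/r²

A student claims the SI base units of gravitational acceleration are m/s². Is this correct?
Units of each symbol in g = GM/r²:
  G (gravitational constant): m³/(kg·s²)
  M (mass): kg
  r (distance): m  → to the power 2 in the denominator, contributes 1/m²

Multiplying the contributions: [m³/(kg·s²)] · [kg] · [1/m²]
Adding exponents of each base unit: m: 1, s: -2
SI base units of gravitational acceleration: m/s²

The claimed units m/s² match the derived units, so the claim is correct.

Answer: Yes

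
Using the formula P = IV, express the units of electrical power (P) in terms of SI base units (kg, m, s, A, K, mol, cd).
Units of each symbol in P = IV:
  I (current): A
  V (voltage, in volts): kg·m²/(s³·A)

Multiplying the contributions: [A] · [kg·m²/(s³·A)]
Adding exponents of each base unit: kg: 1, m: 2, s: -3
SI base units of electrical power: kg·m²/s³

Answer: kg·m²/s³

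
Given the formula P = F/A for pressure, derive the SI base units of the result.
Units of each symbol in P = F/A:
  F (force): kg·m/s²
  A (area): m²  → in the denominator, contributes 1/m²

Multiplying the contributions: [kg·m/s²] · [1/m²]
Adding exponents of each base unit: kg: 1, m: -1, s: -2
SI base units of pressure: kg/(m·s²)

Answer: kg/(m·s²)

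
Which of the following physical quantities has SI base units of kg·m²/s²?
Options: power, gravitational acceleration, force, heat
Checking the SI base units of each option:
  power (P = W/t): kg·m²/s³  ✗
  gravitational acceleration (g = GM/r²): m/s²  ✗
  force (F = ma): kg·m/s²  ✗
  heat (Q = mcΔT): kg·m²/s²  ✓ matches

Only heat has units kg·m²/s².

Answer: heat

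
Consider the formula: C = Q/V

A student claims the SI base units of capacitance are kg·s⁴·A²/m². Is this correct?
Units of each symbol in C = Q/V:
  Q (charge, in coulombs): s·A
  V (voltage, in volts): kg·m²/(s³·A)  → in the denominator, contributes s³·A/(kg·m²)

Multiplying the contributions: [s·A] · [s³·A/(kg·m²)]
Adding exponents of each base unit: kg: -1, m: -2, s: 4, A: 2
SI base units of capacitance: s⁴·A²/(kg·m²)

The claimed units kg·s⁴·A²/m² (exponents kg: 1, m: -2, s: 4, A: 2) do not match the derived units s⁴·A²/(kg·m²) (exponents kg: -1, m: -2, s: 4, A: 2), so the claim is incorrect.

Answer: No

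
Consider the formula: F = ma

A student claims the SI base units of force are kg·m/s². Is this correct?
Units of each symbol in F = ma:
  m (mass): kg
  a (acceleration): m/s²

Multiplying the contributions: [kg] · [m/s²]
Adding exponents of each base unit: kg: 1, m: 1, s: -2
SI base units of force: kg·m/s²

The claimed units kg·m/s² match the derived units, so the claim is correct.

Answer: Yes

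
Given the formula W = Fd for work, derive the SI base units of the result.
Units of each symbol in W = Fd:
  F (force): kg·m/s²
  d (displacement): m

Multiplying the contributions: [kg·m/s²] · [m]
Adding exponents of each base unit: kg: 1, m: 2, s: -2
SI base units of work: kg·m²/s²

Answer: kg·m²/s²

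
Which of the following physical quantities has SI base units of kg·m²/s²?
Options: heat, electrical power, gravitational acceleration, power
Checking the SI base units of each option:
  heat (Q = mcΔT): kg·m²/s²  ✓ matches
  electrical power (P = IV): kg·m²/s³  ✗
  gravitational acceleration (g = GM/r²): m/s²  ✗
  power (P = W/t): kg·m²/s³  ✗

Only heat has units kg·m²/s².

Answer: heat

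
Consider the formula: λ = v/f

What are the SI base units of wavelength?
Units of each symbol in λ = v/f:
  v (wave speed): m/s
  f (frequency): 1/s  → in the denominator, contributes s

Multiplying the contributions: [m/s] · [s]
Adding exponents of each base unit: m: 1
SI base units of wavelength: m

Answer: m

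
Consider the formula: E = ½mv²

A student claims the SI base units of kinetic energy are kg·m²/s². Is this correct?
Units of each symbol in E = ½mv²:
  m (mass): kg
  v (speed): m/s  → to the power 2, contributes m²/s²
  The factor ½ is dimensionless.

Multiplying the contributions: [kg] · [m²/s²]
Adding exponents of each base unit: kg: 1, m: 2, s: -2
SI base units of kinetic energy: kg·m²/s²

The claimed units kg·m²/s² match the derived units, so the claim is correct.

Answer: Yes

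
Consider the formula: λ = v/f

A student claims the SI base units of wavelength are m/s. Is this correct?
Units of each symbol in λ = v/f:
  v (wave speed): m/s
  f (frequency): 1/s  → in the denominator, contributes s

Multiplying the contributions: [m/s] · [s]
Adding exponents of each base unit: m: 1
SI base units of wavelength: m

The claimed units m/s (exponents m: 1, s: -1) do not match the derived units m (exponents m: 1), so the claim is incorrect.

Answer: No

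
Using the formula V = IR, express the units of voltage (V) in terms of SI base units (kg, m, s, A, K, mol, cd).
Units of each symbol in V = IR:
  I (current): A
  R (resistance, in ohms): kg·m²/(s³·A²)

Multiplying the contributions: [A] · [kg·m²/(s³·A²)]
Adding exponents of each base unit: kg: 1, m: 2, s: -3, A: -1
SI base units of voltage: kg·m²/(s³·A)

Answer: kg·m²/(s³·A)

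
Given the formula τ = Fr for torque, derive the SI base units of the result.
Units of each symbol in τ = Fr:
  F (force): kg·m/s²
  r (lever arm): m

Multiplying the contributions: [kg·m/s²] · [m]
Adding exponents of each base unit: kg: 1, m: 2, s: -2
SI base units of torque: kg·m²/s²

Answer: kg·m²/s²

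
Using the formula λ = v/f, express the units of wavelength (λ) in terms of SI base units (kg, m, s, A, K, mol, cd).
Units of each symbol in λ = v/f:
  v (wave speed): m/s
  f (frequency): 1/s  → in the denominator, contributes s

Multiplying the contributions: [m/s] · [s]
Adding exponents of each base unit: m: 1
SI base units of wavelength: m

Answer: m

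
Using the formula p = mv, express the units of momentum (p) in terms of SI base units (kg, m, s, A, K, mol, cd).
Units of each symbol in p = mv:
  m (mass): kg
  v (velocity): m/s

Multiplying the contributions: [kg] · [m/s]
Adding exponents of each base unit: kg: 1, m: 1, s: -1
SI base units of momentum: kg·m/s

Answer: kg·m/s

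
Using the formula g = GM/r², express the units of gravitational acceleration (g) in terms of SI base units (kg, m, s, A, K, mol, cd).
Units of each symbol in g = GM/r²:
  G (gravitational constant): m³/(kg·s²)
  M (mass): kg
  r (distance): m  → to the power 2 in the denominator, contributes 1/m²

Multiplying the contributions: [m³/(kg·s²)] · [kg] · [1/m²]
Adding exponents of each base unit: m: 1, s: -2
SI base units of gravitational acceleration: m/s²

Answer: m/s²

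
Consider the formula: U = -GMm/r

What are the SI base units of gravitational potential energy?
Units of each symbol in U = -GMm/r:
  G (gravitational constant): m³/(kg·s²)
  M (mass): kg
  m (mass): kg
  r (distance): m  → in the denominator, contributes 1/m
  The minus sign does not affect the units.

Multiplying the contributions: [m³/(kg·s²)] · [kg] · [kg] · [1/m]
Adding exponents of each base unit: kg: 1, m: 2, s: -2
SI base units of gravitational potential energy: kg·m²/s²

Answer: kg·m²/s²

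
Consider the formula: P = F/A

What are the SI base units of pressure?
Units of each symbol in P = F/A:
  F (force): kg·m/s²
  A (area): m²  → in the denominator, contributes 1/m²

Multiplying the contributions: [kg·m/s²] · [1/m²]
Adding exponents of each base unit: kg: 1, m: -1, s: -2
SI base units of pressure: kg/(m·s²)

Answer: kg/(m·s²)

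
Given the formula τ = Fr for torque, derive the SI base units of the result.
Units of each symbol in τ = Fr:
  F (force): kg·m/s²
  r (lever arm): m

Multiplying the contributions: [kg·m/s²] · [m]
Adding exponents of each base unit: kg: 1, m: 2, s: -2
SI base units of torque: kg·m²/s²

Answer: kg·m²/s²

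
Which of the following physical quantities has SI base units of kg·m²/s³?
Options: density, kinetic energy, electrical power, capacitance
Checking the SI base units of each option:
  density (ρ = m/V): kg/m³  ✗
  kinetic energy (E = ½mv²): kg·m²/s²  ✗
  electrical power (P = IV): kg·m²/s³  ✓ matches
  capacitance (C = Q/V): s⁴·A²/(kg·m²)  ✗

Only electrical power has units kg·m²/s³.

Answer: electrical power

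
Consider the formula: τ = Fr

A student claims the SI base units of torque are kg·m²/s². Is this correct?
Units of each symbol in τ = Fr:
  F (force): kg·m/s²
  r (lever arm): m

Multiplying the contributions: [kg·m/s²] · [m]
Adding exponents of each base unit: kg: 1, m: 2, s: -2
SI base units of torque: kg·m²/s²

The claimed units kg·m²/s² match the derived units, so the claim is correct.

Answer: Yes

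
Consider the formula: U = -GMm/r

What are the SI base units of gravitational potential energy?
Units of each symbol in U = -GMm/r:
  G (gravitational constant): m³/(kg·s²)
  M (mass): kg
  m (mass): kg
  r (distance): m  → in the denominator, contributes 1/m
  The minus sign does not affect the units.

Multiplying the contributions: [m³/(kg·s²)] · [kg] · [kg] · [1/m]
Adding exponents of each base unit: kg: 1, m: 2, s: -2
SI base units of gravitational potential energy: kg·m²/s²

Answer: kg·m²/s²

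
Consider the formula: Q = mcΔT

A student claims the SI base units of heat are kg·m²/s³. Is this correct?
Units of each symbol in Q = mcΔT:
  m (mass): kg
  c (specific heat capacity, in J/(kg·K)): m²/(s²·K)
  ΔT (temperature change): K

Multiplying the contributions: [kg] · [m²/(s²·K)] · [K]
Adding exponents of each base unit: kg: 1, m: 2, s: -2
SI base units of heat: kg·m²/s²

The claimed units kg·m²/s³ (exponents kg: 1, m: 2, s: -3) do not match the derived units kg·m²/s² (exponents kg: 1, m: 2, s: -2), so the claim is incorrect.

Answer: No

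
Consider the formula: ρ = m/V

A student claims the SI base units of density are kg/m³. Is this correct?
Units of each symbol in ρ = m/V:
  m (mass): kg
  V (volume): m³  → in the denominator, contributes 1/m³

Multiplying the contributions: [kg] · [1/m³]
Adding exponents of each base unit: kg: 1, m: -3
SI base units of density: kg/m³

The claimed units kg/m³ match the derived units, so the claim is correct.

Answer: Yes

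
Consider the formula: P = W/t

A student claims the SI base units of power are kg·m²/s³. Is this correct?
Units of each symbol in P = W/t:
  W (work): kg·m²/s²
  t (time): s  → in the denominator, contributes 1/s

Multiplying the contributions: [kg·m²/s²] · [1/s]
Adding exponents of each base unit: kg: 1, m: 2, s: -3
SI base units of power: kg·m²/s³

The claimed units kg·m²/s³ match the derived units, so the claim is correct.

Answer: Yes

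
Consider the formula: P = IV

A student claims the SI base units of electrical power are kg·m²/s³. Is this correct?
Units of each symbol in P = IV:
  I (current): A
  V (voltage, in volts): kg·m²/(s³·A)

Multiplying the contributions: [A] · [kg·m²/(s³·A)]
Adding exponents of each base unit: kg: 1, m: 2, s: -3
SI base units of electrical power: kg·m²/s³

The claimed units kg·m²/s³ match the derived units, so the claim is correct.

Answer: Yes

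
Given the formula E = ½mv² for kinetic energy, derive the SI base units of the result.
Units of each symbol in E = ½mv²:
  m (mass): kg
  v (speed): m/s  → to the power 2, contributes m²/s²
  The factor ½ is dimensionless.

Multiplying the contributions: [kg] · [m²/s²]
Adding exponents of each base unit: kg: 1, m: 2, s: -2
SI base units of kinetic energy: kg·m²/s²

Answer: kg·m²/s²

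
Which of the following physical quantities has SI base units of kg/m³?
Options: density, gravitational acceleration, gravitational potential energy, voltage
Checking the SI base units of each option:
  density (ρ = m/V): kg/m³  ✓ matches
  gravitational acceleration (g = GM/r²): m/s²  ✗
  gravitational potential energy (U = -GMm/r): kg·m²/s²  ✗
  voltage (V = IR): kg·m²/(s³·A)  ✗

Only density has units kg/m³.

Answer: density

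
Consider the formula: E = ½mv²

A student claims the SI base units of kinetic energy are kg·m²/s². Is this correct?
Units of each symbol in E = ½mv²:
  m (mass): kg
  v (speed): m/s  → to the power 2, contributes m²/s²
  The factor ½ is dimensionless.

Multiplying the contributions: [kg] · [m²/s²]
Adding exponents of each base unit: kg: 1, m: 2, s: -2
SI base units of kinetic energy: kg·m²/s²

The claimed units kg·m²/s² match the derived units, so the claim is correct.

Answer: Yes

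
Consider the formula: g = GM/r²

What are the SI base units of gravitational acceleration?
Units of each symbol in g = GM/r²:
  G (gravitational constant): m³/(kg·s²)
  M (mass): kg
  r (distance): m  → to the power 2 in the denominator, contributes 1/m²

Multiplying the contributions: [m³/(kg·s²)] · [kg] · [1/m²]
Adding exponents of each base unit: m: 1, s: -2
SI base units of gravitational acceleration: m/s²

Answer: m/s²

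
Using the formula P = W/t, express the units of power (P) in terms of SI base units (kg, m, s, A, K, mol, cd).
Units of each symbol in P = W/t:
  W (work): kg·m²/s²
  t (time): s  → in the denominator, contributes 1/s

Multiplying the contributions: [kg·m²/s²] · [1/s]
Adding exponents of each base unit: kg: 1, m: 2, s: -3
SI base units of power: kg·m²/s³

Answer: kg·m²/s³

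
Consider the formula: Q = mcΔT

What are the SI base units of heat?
Units of each symbol in Q = mcΔT:
  m (mass): kg
  c (specific heat capacity, in J/(kg·K)): m²/(s²·K)
  ΔT (temperature change): K

Multiplying the contributions: [kg] · [m²/(s²·K)] · [K]
Adding exponents of each base unit: kg: 1, m: 2, s: -2
SI base units of heat: kg·m²/s²

Answer: kg·m²/s²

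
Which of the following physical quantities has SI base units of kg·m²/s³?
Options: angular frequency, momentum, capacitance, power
Checking the SI base units of each option:
  angular frequency (ω = 2πf): 1/s  ✗
  momentum (p = mv): kg·m/s  ✗
  capacitance (C = Q/V): s⁴·A²/(kg·m²)  ✗
  power (P = W/t): kg·m²/s³  ✓ matches

Only power has units kg·m²/s³.

Answer: power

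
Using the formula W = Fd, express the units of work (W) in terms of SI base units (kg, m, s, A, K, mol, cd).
Units of each symbol in W = Fd:
  F (force): kg·m/s²
  d (displacement): m

Multiplying the contributions: [kg·m/s²] · [m]
Adding exponents of each base unit: kg: 1, m: 2, s: -2
SI base units of work: kg·m²/s²

Answer: kg·m²/s²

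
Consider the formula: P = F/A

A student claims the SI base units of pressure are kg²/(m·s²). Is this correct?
Units of each symbol in P = F/A:
  F (force): kg·m/s²
  A (area): m²  → in the denominator, contributes 1/m²

Multiplying the contributions: [kg·m/s²] · [1/m²]
Adding exponents of each base unit: kg: 1, m: -1, s: -2
SI base units of pressure: kg/(m·s²)

The claimed units kg²/(m·s²) (exponents kg: 2, m: -1, s: -2) do not match the derived units kg/(m·s²) (exponents kg: 1, m: -1, s: -2), so the claim is incorrect.

Answer: No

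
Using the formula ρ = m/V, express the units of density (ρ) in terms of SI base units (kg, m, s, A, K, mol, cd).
Units of each symbol in ρ = m/V:
  m (mass): kg
  V (volume): m³  → in the denominator, contributes 1/m³

Multiplying the contributions: [kg] · [1/m³]
Adding exponents of each base unit: kg: 1, m: -3
SI base units of density: kg/m³

Answer: kg/m³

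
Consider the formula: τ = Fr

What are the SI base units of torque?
Units of each symbol in τ = Fr:
  F (force): kg·m/s²
  r (lever arm): m

Multiplying the contributions: [kg·m/s²] · [m]
Adding exponents of each base unit: kg: 1, m: 2, s: -2
SI base units of torque: kg·m²/s²

Answer: kg·m²/s²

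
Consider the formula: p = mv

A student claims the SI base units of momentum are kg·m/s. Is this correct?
Units of each symbol in p = mv:
  m (mass): kg
  v (velocity): m/s

Multiplying the contributions: [kg] · [m/s]
Adding exponents of each base unit: kg: 1, m: 1, s: -1
SI base units of momentum: kg·m/s

The claimed units kg·m/s match the derived units, so the claim is correct.

Answer: Yes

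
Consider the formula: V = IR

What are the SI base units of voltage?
Units of each symbol in V = IR:
  I (current): A
  R (resistance, in ohms): kg·m²/(s³·A²)

Multiplying the contributions: [A] · [kg·m²/(s³·A²)]
Adding exponents of each base unit: kg: 1, m: 2, s: -3, A: -1
SI base units of voltage: kg·m²/(s³·A)

Answer: kg·m²/(s³·A)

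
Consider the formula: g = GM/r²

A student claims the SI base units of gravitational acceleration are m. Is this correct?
Units of each symbol in g = GM/r²:
  G (gravitational constant): m³/(kg·s²)
  M (mass): kg
  r (distance): m  → to the power 2 in the denominator, contributes 1/m²

Multiplying the contributions: [m³/(kg·s²)] · [kg] · [1/m²]
Adding exponents of each base unit: m: 1, s: -2
SI base units of gravitational acceleration: m/s²

The claimed units m (exponents m: 1) do not match the derived units m/s² (exponents m: 1, s: -2), so the claim is incorrect.

Answer: No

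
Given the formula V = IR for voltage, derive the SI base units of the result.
Units of each symbol in V = IR:
  I (current): A
  R (resistance, in ohms): kg·m²/(s³·A²)

Multiplying the contributions: [A] · [kg·m²/(s³·A²)]
Adding exponents of each base unit: kg: 1, m: 2, s: -3, A: -1
SI base units of voltage: kg·m²/(s³·A)

Answer: kg·m²/(s³·A)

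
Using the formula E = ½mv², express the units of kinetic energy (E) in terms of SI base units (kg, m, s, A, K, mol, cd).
Units of each symbol in E = ½mv²:
  m (mass): kg
  v (speed): m/s  → to the power 2, contributes m²/s²
  The factor ½ is dimensionless.

Multiplying the contributions: [kg] · [m²/s²]
Adding exponents of each base unit: kg: 1, m: 2, s: -2
SI base units of kinetic energy: kg·m²/s²

Answer: kg·m²/s²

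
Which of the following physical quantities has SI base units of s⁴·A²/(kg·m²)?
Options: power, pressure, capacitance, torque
Checking the SI base units of each option:
  power (P = W/t): kg·m²/s³  ✗
  pressure (P = F/A): kg/(m·s²)  ✗
  capacitance (C = Q/V): s⁴·A²/(kg·m²)  ✓ matches
  torque (τ = Fr): kg·m²/s²  ✗

Only capacitance has units s⁴·A²/(kg·m²).

Answer: capacitance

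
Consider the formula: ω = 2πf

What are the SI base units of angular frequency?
Units of each symbol in ω = 2πf:
  f (frequency): 1/s
  The factor 2π is dimensionless.

Multiplying the contributions: [1/s]
Adding exponents of each base unit: s: -1
SI base units of angular frequency: 1/s

Answer: 1/s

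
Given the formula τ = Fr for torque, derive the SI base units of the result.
Units of each symbol in τ = Fr:
  F (force): kg·m/s²
  r (lever arm): m

Multiplying the contributions: [kg·m/s²] · [m]
Adding exponents of each base unit: kg: 1, m: 2, s: -2
SI base units of torque: kg·m²/s²

Answer: kg·m²/s²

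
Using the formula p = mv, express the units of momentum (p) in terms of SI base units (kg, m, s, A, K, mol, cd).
Units of each symbol in p = mv:
  m (mass): kg
  v (velocity): m/s

Multiplying the contributions: [kg] · [m/s]
Adding exponents of each base unit: kg: 1, m: 1, s: -1
SI base units of momentum: kg·m/s

Answer: kg·m/s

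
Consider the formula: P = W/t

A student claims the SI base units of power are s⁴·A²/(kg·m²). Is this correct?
Units of each symbol in P = W/t:
  W (work): kg·m²/s²
  t (time): s  → in the denominator, contributes 1/s

Multiplying the contributions: [kg·m²/s²] · [1/s]
Adding exponents of each base unit: kg: 1, m: 2, s: -3
SI base units of power: kg·m²/s³

The claimed units s⁴·A²/(kg·m²) (exponents kg: -1, m: -2, s: 4, A: 2) do not match the derived units kg·m²/s³ (exponents kg: 1, m: 2, s: -3), so the claim is incorrect.

Answer: No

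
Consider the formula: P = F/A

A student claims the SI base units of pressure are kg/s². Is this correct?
Units of each symbol in P = F/A:
  F (force): kg·m/s²
  A (area): m²  → in the denominator, contributes 1/m²

Multiplying the contributions: [kg·m/s²] · [1/m²]
Adding exponents of each base unit: kg: 1, m: -1, s: -2
SI base units of pressure: kg/(m·s²)

The claimed units kg/s² (exponents kg: 1, s: -2) do not match the derived units kg/(m·s²) (exponents kg: 1, m: -1, s: -2), so the claim is incorrect.

Answer: No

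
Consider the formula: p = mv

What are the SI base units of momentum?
Units of each symbol in p = mv:
  m (mass): kg
  v (velocity): m/s

Multiplying the contributions: [kg] · [m/s]
Adding exponents of each base unit: kg: 1, m: 1, s: -1
SI base units of momentum: kg·m/s

Answer: kg·m/s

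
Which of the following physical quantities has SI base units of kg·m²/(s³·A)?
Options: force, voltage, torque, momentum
Checking the SI base units of each option:
  force (F = ma): kg·m/s²  ✗
  voltage (V = IR): kg·m²/(s³·A)  ✓ matches
  torque (τ = Fr): kg·m²/s²  ✗
  momentum (p = mv): kg·m/s  ✗

Only voltage has units kg·m²/(s³·A).

Answer: voltage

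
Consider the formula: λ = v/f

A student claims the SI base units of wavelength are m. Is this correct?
Units of each symbol in λ = v/f:
  v (wave speed): m/s
  f (frequency): 1/s  → in the denominator, contributes s

Multiplying the contributions: [m/s] · [s]
Adding exponents of each base unit: m: 1
SI base units of wavelength: m

The claimed units m match the derived units, so the claim is correct.

Answer: Yes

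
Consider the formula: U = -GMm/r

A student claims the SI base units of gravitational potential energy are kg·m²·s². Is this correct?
Units of each symbol in U = -GMm/r:
  G (gravitational constant): m³/(kg·s²)
  M (mass): kg
  m (mass): kg
  r (distance): m  → in the denominator, contributes 1/m
  The minus sign does not affect the units.

Multiplying the contributions: [m³/(kg·s²)] · [kg] · [kg] · [1/m]
Adding exponents of each base unit: kg: 1, m: 2, s: -2
SI base units of gravitational potential energy: kg·m²/s²

The claimed units kg·m²·s² (exponents kg: 1, m: 2, s: 2) do not match the derived units kg·m²/s² (exponents kg: 1, m: 2, s: -2), so the claim is incorrect.

Answer: No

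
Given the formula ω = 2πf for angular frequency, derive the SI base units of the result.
Units of each symbol in ω = 2πf:
  f (frequency): 1/s
  The factor 2π is dimensionless.

Multiplying the contributions: [1/s]
Adding exponents of each base unit: s: -1
SI base units of angular frequency: 1/s

Answer: 1/s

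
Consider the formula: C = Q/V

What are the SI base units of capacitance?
Units of each symbol in C = Q/V:
  Q (charge, in coulombs): s·A
  V (voltage, in volts): kg·m²/(s³·A)  → in the denominator, contributes s³·A/(kg·m²)

Multiplying the contributions: [s·A] · [s³·A/(kg·m²)]
Adding exponents of each base unit: kg: -1, m: -2, s: 4, A: 2
SI base units of capacitance: s⁴·A²/(kg·m²)

Answer: s⁴·A²/(kg·m²)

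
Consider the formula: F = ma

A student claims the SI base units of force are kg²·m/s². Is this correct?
Units of each symbol in F = ma:
  m (mass): kg
  a (acceleration): m/s²

Multiplying the contributions: [kg] · [m/s²]
Adding exponents of each base unit: kg: 1, m: 1, s: -2
SI base units of force: kg·m/s²

The claimed units kg²·m/s² (exponents kg: 2, m: 1, s: -2) do not match the derived units kg·m/s² (exponents kg: 1, m: 1, s: -2), so the claim is incorrect.

Answer: No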